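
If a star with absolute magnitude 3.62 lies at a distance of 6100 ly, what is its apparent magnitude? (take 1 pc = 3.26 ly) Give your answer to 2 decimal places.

d = 6100 ly / 3.26 = 1871 pc
m = M + 5 log₁₀ d − 5 = 3.62 + 5·3.2721 − 5 = 14.981

m ≈ 14.98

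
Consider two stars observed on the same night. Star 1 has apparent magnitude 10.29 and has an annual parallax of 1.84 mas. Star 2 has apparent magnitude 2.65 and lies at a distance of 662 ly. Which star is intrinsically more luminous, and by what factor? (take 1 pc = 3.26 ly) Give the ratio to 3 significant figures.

Star 2 is more luminous, by a factor of 159.

Star 1: p = 1.84 mas = 1.84×10^-3″ → d = 1/p = 543.5 pc
Star 1: M = m − 5 log₁₀ d + 5 = 10.29 − 5·2.7352 + 5 = 1.614
Star 2: d = 662 ly / 3.26 = 203.1 pc
Star 2: M = m − 5 log₁₀ d + 5 = 2.65 − 5·2.3076 + 5 = -3.888
ΔM = M_1 − M_2 = 1.614 − (-3.888) = 5.502; smaller M is more luminous → Star 2.
L ratio = 10^(0.4 |ΔM|) = 10^2.201 = 158.8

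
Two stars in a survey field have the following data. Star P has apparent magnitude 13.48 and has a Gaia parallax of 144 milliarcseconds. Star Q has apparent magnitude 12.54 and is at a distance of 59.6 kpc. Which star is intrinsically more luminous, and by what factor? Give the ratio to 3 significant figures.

Star Q is more luminous, by a factor of 1.75×10^8.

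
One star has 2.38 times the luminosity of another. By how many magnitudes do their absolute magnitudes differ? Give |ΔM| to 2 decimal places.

Pogson: ΔM = −2.5 log₁₀(ratio) = −2.5 log₁₀(2.38) = −2.5 × 0.3766 = -0.941

|ΔM| ≈ 0.94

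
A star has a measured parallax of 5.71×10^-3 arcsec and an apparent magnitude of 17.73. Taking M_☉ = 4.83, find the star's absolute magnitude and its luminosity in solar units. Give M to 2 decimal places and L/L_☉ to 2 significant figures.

M ≈ 11.51; L/L_☉ ≈ 2.1×10^-3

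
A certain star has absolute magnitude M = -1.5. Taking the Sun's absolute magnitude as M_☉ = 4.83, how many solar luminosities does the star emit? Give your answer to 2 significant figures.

M − M_☉ = -1.5 − 4.83 = -6.330
L/L_☉ = 10^(−0.4 (M − M_☉)) = 10^2.532 = 340.4

L/L_☉ ≈ 340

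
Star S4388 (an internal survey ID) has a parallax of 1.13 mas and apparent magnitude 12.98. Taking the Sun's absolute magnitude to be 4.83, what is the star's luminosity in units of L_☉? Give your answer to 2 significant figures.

L/L_☉ ≈ 4.3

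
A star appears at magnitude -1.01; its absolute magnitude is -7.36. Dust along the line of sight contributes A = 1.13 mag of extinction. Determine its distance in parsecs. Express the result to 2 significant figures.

d ≈ 110 pc

m − M = 5 log₁₀(d/10 pc) + A  ⇒  -1.01 − (-7.36) − 1.13 = 5 log₁₀(d/10)
5.220 = 5 log₁₀(d/10)
log₁₀ d = (m − M − A)/5 + 1 = 2.0440
d = 10^2.0440 = 110.7 pc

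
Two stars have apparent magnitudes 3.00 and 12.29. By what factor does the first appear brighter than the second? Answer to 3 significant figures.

Δm = 3.00 − (12.29) = -9.29
Flux ratio = 10^(−0.4 Δm) = 10^(−0.4 × -9.29) = 10^3.716 = 5200

5200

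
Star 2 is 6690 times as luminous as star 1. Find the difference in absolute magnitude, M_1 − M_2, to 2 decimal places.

Pogson: ΔM = −2.5 log₁₀(ratio) = −2.5 log₁₀(6690) = −2.5 × 3.8254 = -9.564
Star 2 is brighter so has the smaller magnitude: M_1 − M_2 is positive.

M_1 − M_2 ≈ 9.56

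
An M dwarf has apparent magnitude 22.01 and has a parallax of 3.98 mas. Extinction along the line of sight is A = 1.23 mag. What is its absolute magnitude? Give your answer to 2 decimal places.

M ≈ 13.78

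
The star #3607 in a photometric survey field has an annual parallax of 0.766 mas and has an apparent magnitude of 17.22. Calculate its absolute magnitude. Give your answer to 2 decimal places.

M ≈ 6.64

p = 0.766 mas = 7.66×10^-4″ → d = 1/p = 1305 pc
5 log₁₀(d/10 pc) = 5 log₁₀(1305) − 5 = 10.579
M = m − 5 log₁₀(d/10) = 17.22 − 10.579 = 6.641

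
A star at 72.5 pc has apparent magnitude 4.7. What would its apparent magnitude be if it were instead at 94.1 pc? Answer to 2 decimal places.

m ≈ 5.27

Flux ∝ 1/d², so Δm = 5 log₁₀(d₂/d₁) = 5 log₁₀(94.1/72.5) = 0.566
m₂ = m₁ + Δm = 4.7 + (0.566) = 5.266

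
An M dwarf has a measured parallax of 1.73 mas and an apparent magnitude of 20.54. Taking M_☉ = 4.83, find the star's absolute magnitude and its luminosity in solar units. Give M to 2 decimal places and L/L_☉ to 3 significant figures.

M ≈ 11.73; L/L_☉ ≈ 1.74×10^-3

d = 1/p = 1000/1.73 mas = 578.0 pc
M = m − 5 log₁₀ d + 5 = 20.54 − 5·2.7620 + 5 = 11.730
M − M_☉ = 11.730 − 4.83 = 6.900
L/L_☉ = 10^(−0.4 × 6.900) = 1.737×10^-3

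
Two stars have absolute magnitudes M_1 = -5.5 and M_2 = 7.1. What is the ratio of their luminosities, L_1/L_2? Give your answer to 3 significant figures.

L_1/L_2 ≈ 110000

ΔM = M_1 − M_2 = -12.6
L_1/L_2 = 10^(−0.4 ΔM) = 10^5.040 = 109600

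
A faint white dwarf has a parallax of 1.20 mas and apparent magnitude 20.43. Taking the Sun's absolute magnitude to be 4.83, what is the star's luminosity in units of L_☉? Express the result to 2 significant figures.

L/L_☉ ≈ 4.0×10^-3

d = 1/p = 1000/1.20 mas = 833.3 pc
M = m − 5 log₁₀ d + 5 = 20.43 − 5·2.9208 + 5 = 10.826
M − M_☉ = 10.826 − 4.83 = 5.996
L/L_☉ = 10^(−0.4 × 5.996) = 3.996×10^-3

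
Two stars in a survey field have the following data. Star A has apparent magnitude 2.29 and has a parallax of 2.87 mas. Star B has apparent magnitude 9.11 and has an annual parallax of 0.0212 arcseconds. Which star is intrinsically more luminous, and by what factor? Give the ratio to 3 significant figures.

Star A: p = 2.87 mas = 2.87×10^-3″ → d = 1/p = 348.4 pc
Star A: M = m − 5 log₁₀ d + 5 = 2.29 − 5·2.5421 + 5 = -5.421
Star B: d = 1/p = 1/0.0212″ = 47.17 pc
Star B: M = m − 5 log₁₀ d + 5 = 9.11 − 5·1.6737 + 5 = 5.742
ΔM = M_A − M_B = -5.421 − (5.742) = -11.162; smaller M is more luminous → Star A.
L ratio = 10^(0.4 |ΔM|) = 10^4.465 = 29170

Star A is more luminous, by a factor of 29200.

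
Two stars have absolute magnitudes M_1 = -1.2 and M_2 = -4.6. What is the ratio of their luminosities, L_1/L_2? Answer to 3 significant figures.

ΔM = M_1 − M_2 = 3.4
L_1/L_2 = 10^(−0.4 ΔM) = 10^-1.360 = 0.04365

L_1/L_2 ≈ 0.0437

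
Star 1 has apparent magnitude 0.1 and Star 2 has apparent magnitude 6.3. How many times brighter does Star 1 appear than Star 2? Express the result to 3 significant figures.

Magnitude difference = -6.2
Flux ratio = 10^(−0.4 Δm) = 10^(−0.4 × -6.2) = 10^2.480 = 302.0

302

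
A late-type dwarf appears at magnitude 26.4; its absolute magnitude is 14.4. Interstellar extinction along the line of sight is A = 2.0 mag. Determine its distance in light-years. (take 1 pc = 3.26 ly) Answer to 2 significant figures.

d ≈ 3300 ly

m − M = 5 log₁₀(d/10 pc) + A  ⇒  26.4 − (14.4) − 2.0 = 5 log₁₀(d/10)
10.000 = 5 log₁₀(d/10)
log₁₀ d = (m − M − A)/5 + 1 = 3.0000
d = 10^3.0000 = 1000 pc
= 3260 ly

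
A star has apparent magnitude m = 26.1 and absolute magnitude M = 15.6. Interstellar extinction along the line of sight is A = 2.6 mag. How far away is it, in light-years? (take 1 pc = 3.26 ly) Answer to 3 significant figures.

d ≈ 1240 ly

m − M = 5 log₁₀(d/10 pc) + A  ⇒  26.1 − (15.6) − 2.6 = 5 log₁₀(d/10)
7.900 = 5 log₁₀(d/10)
log₁₀ d = (m − M − A)/5 + 1 = 2.5800
d = 10^2.5800 = 380.2 pc
= 1239 ly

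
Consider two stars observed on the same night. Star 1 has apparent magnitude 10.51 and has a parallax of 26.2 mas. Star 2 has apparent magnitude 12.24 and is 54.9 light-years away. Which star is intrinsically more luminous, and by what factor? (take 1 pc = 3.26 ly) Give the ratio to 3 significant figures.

Star 1: p = 26.2 mas = 0.0262″ → d = 1/p = 38.17 pc
Star 1: M = m − 5 log₁₀ d + 5 = 10.51 − 5·1.5817 + 5 = 7.602
Star 2: d = 54.9 ly / 3.26 = 16.84 pc
Star 2: M = m − 5 log₁₀ d + 5 = 12.24 − 5·1.2264 + 5 = 11.108
ΔM = M_1 − M_2 = 7.602 − (11.108) = -3.507; smaller M is more luminous → Star 1.
L ratio = 10^(0.4 |ΔM|) = 10^1.403 = 25.27

Star 1 is more luminous, by a factor of 25.3.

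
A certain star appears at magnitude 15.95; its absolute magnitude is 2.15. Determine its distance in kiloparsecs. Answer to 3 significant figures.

Distance modulus: m − M = 15.95 − (2.15) = 13.800
m − M = 5 log₁₀ d − 5
log₁₀ d = (m − M)/5 + 1 = 3.7600
d = 10^3.7600 = 5754 pc
= 5.754 kpc

d ≈ 5.75 kpc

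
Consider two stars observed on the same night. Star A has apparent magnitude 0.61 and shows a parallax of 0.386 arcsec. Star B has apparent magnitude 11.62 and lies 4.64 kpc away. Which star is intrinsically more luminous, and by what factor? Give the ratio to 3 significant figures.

Star B is more luminous, by a factor of 127.

Star A: d = 1/p = 1/0.386″ = 2.591 pc
Star A: M = m − 5 log₁₀ d + 5 = 0.61 − 5·0.4134 + 5 = 3.543
Star B: d = 4.64 kpc = 4640 pc
Star B: M = m − 5 log₁₀ d + 5 = 11.62 − 5·3.6665 + 5 = -1.713
ΔM = M_A − M_B = 3.543 − (-1.713) = 5.256; smaller M is more luminous → Star B.
L ratio = 10^(0.4 |ΔM|) = 10^2.102 = 126.5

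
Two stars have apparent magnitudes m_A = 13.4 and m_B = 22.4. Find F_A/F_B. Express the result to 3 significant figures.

Magnitude difference = -9.0
Flux ratio = 10^(−0.4 Δm) = 10^(−0.4 × -9.0) = 10^3.600 = 3981

F_A/F_B ≈ 3980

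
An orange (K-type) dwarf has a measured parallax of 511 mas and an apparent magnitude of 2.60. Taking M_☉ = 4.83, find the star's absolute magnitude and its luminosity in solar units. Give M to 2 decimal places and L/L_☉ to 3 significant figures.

M ≈ 6.14; L/L_☉ ≈ 0.299

d = 1/p = 1000/511 mas = 1.957 pc
M = m − 5 log₁₀ d + 5 = 2.60 − 5·0.2916 + 5 = 6.142
M − M_☉ = 6.142 − 4.83 = 1.312
L/L_☉ = 10^(−0.4 × 1.312) = 0.2986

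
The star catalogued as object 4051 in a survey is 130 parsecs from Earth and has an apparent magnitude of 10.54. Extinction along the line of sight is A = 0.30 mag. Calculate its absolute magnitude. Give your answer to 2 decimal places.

5 log₁₀(d/10 pc) = 5 log₁₀(130.0) − 5 = 5.570
M = m − 5 log₁₀(d/10) − A = 10.54 − 5.570 − 0.30 = 4.670

M ≈ 4.67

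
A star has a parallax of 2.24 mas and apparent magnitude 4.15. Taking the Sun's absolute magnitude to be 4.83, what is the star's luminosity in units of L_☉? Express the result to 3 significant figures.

L/L_☉ ≈ 3730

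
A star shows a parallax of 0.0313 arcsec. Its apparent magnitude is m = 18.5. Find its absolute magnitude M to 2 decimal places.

d = 1/p = 1/0.0313″ = 31.95 pc
5 log₁₀(d/10 pc) = 5 log₁₀(31.95) − 5 = 2.522
M = m − 5 log₁₀(d/10) = 18.5 − 2.522 = 15.978

M ≈ 15.98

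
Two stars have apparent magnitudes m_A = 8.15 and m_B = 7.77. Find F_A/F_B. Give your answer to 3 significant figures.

Δm = 8.15 − (7.77) = 0.38
Flux ratio = 10^(−0.4 Δm) = 10^(−0.4 × 0.38) = 10^-0.152 = 0.7047

F_A/F_B ≈ 0.705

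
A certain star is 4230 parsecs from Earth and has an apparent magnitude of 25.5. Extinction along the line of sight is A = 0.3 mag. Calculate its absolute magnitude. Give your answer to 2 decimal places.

M ≈ 12.07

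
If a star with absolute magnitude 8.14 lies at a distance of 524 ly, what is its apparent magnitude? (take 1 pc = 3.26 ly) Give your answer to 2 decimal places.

d = 524 ly / 3.26 = 160.7 pc
m = M + 5 log₁₀ d − 5 = 8.14 + 5·2.2061 − 5 = 14.171

m ≈ 14.17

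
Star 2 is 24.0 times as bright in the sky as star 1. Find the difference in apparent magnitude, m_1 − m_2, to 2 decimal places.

m_1 − m_2 ≈ 3.45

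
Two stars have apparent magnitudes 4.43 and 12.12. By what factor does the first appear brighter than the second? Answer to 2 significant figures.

Magnitude difference = -7.69
Flux ratio = 10^(−0.4 Δm) = 10^(−0.4 × -7.69) = 10^3.076 = 1191

1200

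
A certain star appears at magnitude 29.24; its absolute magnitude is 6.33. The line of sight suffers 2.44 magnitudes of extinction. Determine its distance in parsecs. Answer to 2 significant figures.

d ≈ 120000 pc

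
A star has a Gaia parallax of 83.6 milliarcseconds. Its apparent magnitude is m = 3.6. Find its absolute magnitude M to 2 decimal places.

p = 83.6 mas = 0.0836″ → d = 1/p = 11.96 pc
5 log₁₀(d/10 pc) = 5 log₁₀(11.96) − 5 = 0.389
M = m − 5 log₁₀(d/10) = 3.6 − 0.389 = 3.211

M ≈ 3.21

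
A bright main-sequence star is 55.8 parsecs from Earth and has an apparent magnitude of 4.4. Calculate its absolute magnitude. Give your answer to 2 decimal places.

M ≈ 0.67

5 log₁₀(d/10 pc) = 5 log₁₀(55.80) − 5 = 3.733
M = m − 5 log₁₀(d/10) = 4.4 − 3.733 = 0.667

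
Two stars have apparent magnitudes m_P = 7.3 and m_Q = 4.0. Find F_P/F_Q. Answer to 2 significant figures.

F_P/F_Q ≈ 0.048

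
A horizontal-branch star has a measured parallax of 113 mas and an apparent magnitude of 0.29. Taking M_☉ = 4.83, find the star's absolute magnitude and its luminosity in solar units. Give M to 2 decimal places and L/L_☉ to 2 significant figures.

M ≈ 0.56; L/L_☉ ≈ 51

d = 1/p = 1000/113 mas = 8.850 pc
M = m − 5 log₁₀ d + 5 = 0.29 − 5·0.9469 + 5 = 0.555
M − M_☉ = 0.555 − 4.83 = -4.275
L/L_☉ = 10^(−0.4 × -4.275) = 51.27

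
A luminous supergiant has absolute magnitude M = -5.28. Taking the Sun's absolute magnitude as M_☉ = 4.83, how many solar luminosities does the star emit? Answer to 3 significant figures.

L/L_☉ ≈ 11100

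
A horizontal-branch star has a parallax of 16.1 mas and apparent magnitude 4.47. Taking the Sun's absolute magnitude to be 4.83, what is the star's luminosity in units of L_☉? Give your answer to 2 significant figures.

L/L_☉ ≈ 54

d = 1/p = 1000/16.1 mas = 62.11 pc
M = m − 5 log₁₀ d + 5 = 4.47 − 5·1.7932 + 5 = 0.504
M − M_☉ = 0.504 − 4.83 = -4.326
L/L_☉ = 10^(−0.4 × -4.326) = 53.75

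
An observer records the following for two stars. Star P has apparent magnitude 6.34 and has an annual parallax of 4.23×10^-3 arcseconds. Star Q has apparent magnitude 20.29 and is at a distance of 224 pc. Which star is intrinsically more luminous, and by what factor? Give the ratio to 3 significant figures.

Star P: d = 1/p = 1/4.23×10^-3″ = 236.4 pc
Star P: M = m − 5 log₁₀ d + 5 = 6.34 − 5·2.3737 + 5 = -0.528
Star Q: M = m − 5 log₁₀ d + 5 = 20.29 − 5·2.3502 + 5 = 13.539
ΔM = M_P − M_Q = -0.528 − (13.539) = -14.067; smaller M is more luminous → Star P.
L ratio = 10^(0.4 |ΔM|) = 10^5.627 = 423500

Star P is more luminous, by a factor of 423000.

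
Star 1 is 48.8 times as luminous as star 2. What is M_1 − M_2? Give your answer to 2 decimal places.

M_1 − M_2 ≈ -4.22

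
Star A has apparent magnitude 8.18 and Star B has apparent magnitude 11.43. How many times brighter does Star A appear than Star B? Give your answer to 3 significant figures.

Magnitude difference = -3.25
Flux ratio = 10^(−0.4 Δm) = 10^(−0.4 × -3.25) = 10^1.300 = 19.95

20.0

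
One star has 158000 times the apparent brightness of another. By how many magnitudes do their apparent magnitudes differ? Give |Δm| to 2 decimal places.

|Δm| ≈ 13.00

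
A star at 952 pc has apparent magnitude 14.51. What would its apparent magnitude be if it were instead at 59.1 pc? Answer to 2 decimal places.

Flux ∝ 1/d², so Δm = 5 log₁₀(d₂/d₁) = 5 log₁₀(59.1/952) = -6.035
m₂ = m₁ + Δm = 14.51 + (-6.035) = 8.475

m ≈ 8.47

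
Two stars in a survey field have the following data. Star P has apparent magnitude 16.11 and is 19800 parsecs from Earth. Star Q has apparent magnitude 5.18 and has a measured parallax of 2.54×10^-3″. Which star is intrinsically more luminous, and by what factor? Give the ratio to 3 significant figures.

Star P: M = m − 5 log₁₀ d + 5 = 16.11 − 5·4.2967 + 5 = -0.373
Star Q: d = 1/p = 1/2.54×10^-3″ = 393.7 pc
Star Q: M = m − 5 log₁₀ d + 5 = 5.18 − 5·2.5952 + 5 = -2.796
ΔM = M_P − M_Q = -0.373 − (-2.796) = 2.423; smaller M is more luminous → Star Q.
L ratio = 10^(0.4 |ΔM|) = 10^0.969 = 9.311

Star Q is more luminous, by a factor of 9.31.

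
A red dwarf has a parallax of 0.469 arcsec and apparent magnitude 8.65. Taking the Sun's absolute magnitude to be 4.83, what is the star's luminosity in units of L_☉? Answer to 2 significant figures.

L/L_☉ ≈ 1.3×10^-3

d = 1/p = 1/0.469″ = 2.132 pc
M = m − 5 log₁₀ d + 5 = 8.65 − 5·0.3288 + 5 = 12.006
M − M_☉ = 12.006 − 4.83 = 7.176
L/L_☉ = 10^(−0.4 × 7.176) = 1.348×10^-3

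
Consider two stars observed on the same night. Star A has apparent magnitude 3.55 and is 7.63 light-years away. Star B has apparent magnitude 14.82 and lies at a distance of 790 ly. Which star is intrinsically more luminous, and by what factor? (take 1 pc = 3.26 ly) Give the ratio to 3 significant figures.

Star A is more luminous, by a factor of 3.00.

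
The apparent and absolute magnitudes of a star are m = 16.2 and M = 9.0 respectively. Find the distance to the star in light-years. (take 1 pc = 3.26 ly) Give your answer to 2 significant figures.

d ≈ 900 ly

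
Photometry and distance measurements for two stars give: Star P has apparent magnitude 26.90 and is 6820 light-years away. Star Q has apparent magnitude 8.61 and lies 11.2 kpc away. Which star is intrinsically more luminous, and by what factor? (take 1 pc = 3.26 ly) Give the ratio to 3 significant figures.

Star Q is more luminous, by a factor of 5.93×10^8.

Star P: d = 6820 ly / 3.26 = 2092 pc
Star P: M = m − 5 log₁₀ d + 5 = 26.90 − 5·3.3206 + 5 = 15.297
Star Q: d = 11.2 kpc = 11200 pc
Star Q: M = m − 5 log₁₀ d + 5 = 8.61 − 5·4.0492 + 5 = -6.636
ΔM = M_P − M_Q = 15.297 − (-6.636) = 21.933; smaller M is more luminous → Star Q.
L ratio = 10^(0.4 |ΔM|) = 10^8.773 = 5.933×10^8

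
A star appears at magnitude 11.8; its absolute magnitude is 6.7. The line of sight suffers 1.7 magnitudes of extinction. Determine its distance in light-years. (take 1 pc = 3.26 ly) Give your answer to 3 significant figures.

m − M = 5 log₁₀(d/10 pc) + A  ⇒  11.8 − (6.7) − 1.7 = 5 log₁₀(d/10)
3.400 = 5 log₁₀(d/10)
log₁₀ d = (m − M − A)/5 + 1 = 1.6800
d = 10^1.6800 = 47.86 pc
= 156.0 ly

d ≈ 156 ly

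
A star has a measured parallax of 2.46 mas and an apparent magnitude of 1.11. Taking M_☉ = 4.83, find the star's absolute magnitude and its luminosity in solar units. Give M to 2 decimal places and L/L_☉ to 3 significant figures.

M ≈ -6.94; L/L_☉ ≈ 50800

d = 1/p = 1000/2.46 mas = 406.5 pc
M = m − 5 log₁₀ d + 5 = 1.11 − 5·2.6091 + 5 = -6.935
M − M_☉ = -6.935 − 4.83 = -11.765
L/L_☉ = 10^(−0.4 × -11.765) = 50830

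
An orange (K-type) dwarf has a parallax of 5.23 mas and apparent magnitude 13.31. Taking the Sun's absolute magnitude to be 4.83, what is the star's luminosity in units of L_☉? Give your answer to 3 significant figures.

L/L_☉ ≈ 0.148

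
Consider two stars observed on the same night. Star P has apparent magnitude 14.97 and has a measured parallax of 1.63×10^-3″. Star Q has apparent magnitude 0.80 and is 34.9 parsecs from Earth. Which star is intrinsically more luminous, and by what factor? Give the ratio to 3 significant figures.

Star Q is more luminous, by a factor of 1510.

Star P: d = 1/p = 1/1.63×10^-3″ = 613.5 pc
Star P: M = m − 5 log₁₀ d + 5 = 14.97 − 5·2.7878 + 5 = 6.031
Star Q: M = m − 5 log₁₀ d + 5 = 0.80 − 5·1.5428 + 5 = -1.914
ΔM = M_P − M_Q = 6.031 − (-1.914) = 7.945; smaller M is more luminous → Star Q.
L ratio = 10^(0.4 |ΔM|) = 10^3.178 = 1507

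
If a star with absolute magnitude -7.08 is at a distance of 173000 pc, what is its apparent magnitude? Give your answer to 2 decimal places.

m = M + 5 log₁₀ d − 5 = -7.08 + 5·5.2380 − 5 = 14.110

m ≈ 14.11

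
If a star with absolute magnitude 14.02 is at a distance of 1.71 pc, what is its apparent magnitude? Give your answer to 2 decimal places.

m ≈ 10.18

m = M + 5 log₁₀ d − 5 = 14.02 + 5·0.2330 − 5 = 10.185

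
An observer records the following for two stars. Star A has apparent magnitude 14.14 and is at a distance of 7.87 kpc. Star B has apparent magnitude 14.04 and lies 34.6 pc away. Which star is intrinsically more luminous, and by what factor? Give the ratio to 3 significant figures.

Star A is more luminous, by a factor of 47200.

Star A: d = 7.87 kpc = 7870 pc
Star A: M = m − 5 log₁₀ d + 5 = 14.14 − 5·3.8960 + 5 = -0.340
Star B: M = m − 5 log₁₀ d + 5 = 14.04 − 5·1.5391 + 5 = 11.345
ΔM = M_A − M_B = -0.340 − (11.345) = -11.684; smaller M is more luminous → Star A.
L ratio = 10^(0.4 |ΔM|) = 10^4.674 = 47180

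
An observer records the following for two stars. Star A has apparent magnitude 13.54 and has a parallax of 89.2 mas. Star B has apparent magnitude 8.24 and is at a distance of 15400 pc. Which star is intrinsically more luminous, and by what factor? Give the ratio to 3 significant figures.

Star B is more luminous, by a factor of 2.49×10^8.

Star A: p = 89.2 mas = 0.0892″ → d = 1/p = 11.21 pc
Star A: M = m − 5 log₁₀ d + 5 = 13.54 − 5·1.0496 + 5 = 13.292
Star B: M = m − 5 log₁₀ d + 5 = 8.24 − 5·4.1875 + 5 = -7.698
ΔM = M_A − M_B = 13.292 − (-7.698) = 20.989; smaller M is more luminous → Star B.
L ratio = 10^(0.4 |ΔM|) = 10^8.396 = 2.488×10^8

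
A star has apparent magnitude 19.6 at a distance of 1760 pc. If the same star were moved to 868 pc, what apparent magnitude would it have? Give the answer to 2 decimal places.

Flux ∝ 1/d², so Δm = 5 log₁₀(d₂/d₁) = 5 log₁₀(868/1760) = -1.535
m₂ = m₁ + Δm = 19.6 + (-1.535) = 18.065

m ≈ 18.07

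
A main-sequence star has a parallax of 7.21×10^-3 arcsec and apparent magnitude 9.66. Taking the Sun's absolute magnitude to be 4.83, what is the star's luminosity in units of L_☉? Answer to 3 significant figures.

L/L_☉ ≈ 2.25

d = 1/p = 1/7.21×10^-3″ = 138.7 pc
M = m − 5 log₁₀ d + 5 = 9.66 − 5·2.1421 + 5 = 3.950
M − M_☉ = 3.950 − 4.83 = -0.880
L/L_☉ = 10^(−0.4 × -0.880) = 2.250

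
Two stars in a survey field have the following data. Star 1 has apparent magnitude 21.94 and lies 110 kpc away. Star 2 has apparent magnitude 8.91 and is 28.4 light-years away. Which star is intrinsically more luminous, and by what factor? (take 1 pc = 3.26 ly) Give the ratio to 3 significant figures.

Star 1: d = 110 kpc = 110000 pc
Star 1: M = m − 5 log₁₀ d + 5 = 21.94 − 5·5.0414 + 5 = 1.733
Star 2: d = 28.4 ly / 3.26 = 8.712 pc
Star 2: M = m − 5 log₁₀ d + 5 = 8.91 − 5·0.9401 + 5 = 9.209
ΔM = M_1 − M_2 = 1.733 − (9.209) = -7.476; smaller M is more luminous → Star 1.
L ratio = 10^(0.4 |ΔM|) = 10^2.991 = 978.6

Star 1 is more luminous, by a factor of 979.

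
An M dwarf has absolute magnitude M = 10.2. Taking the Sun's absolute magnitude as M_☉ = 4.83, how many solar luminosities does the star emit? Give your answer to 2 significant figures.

M − M_☉ = 10.2 − 4.83 = 5.370
L/L_☉ = 10^(−0.4 (M − M_☉)) = 10^-2.148 = 7.112×10^-3

L/L_☉ ≈ 7.1×10^-3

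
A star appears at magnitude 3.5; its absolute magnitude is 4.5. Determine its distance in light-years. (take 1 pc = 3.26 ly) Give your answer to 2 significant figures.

μ = m − M = -1.000
m − M = 5 log₁₀ d − 5
log₁₀ d = (m − M)/5 + 1 = 0.8000
d = 10^0.8000 = 6.310 pc
= 20.57 ly

d ≈ 21 ly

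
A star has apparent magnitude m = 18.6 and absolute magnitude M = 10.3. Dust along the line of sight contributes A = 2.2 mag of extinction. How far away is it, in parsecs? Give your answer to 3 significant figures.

d ≈ 166 pc

m − M = 5 log₁₀(d/10 pc) + A  ⇒  18.6 − (10.3) − 2.2 = 5 log₁₀(d/10)
6.100 = 5 log₁₀(d/10)
log₁₀ d = (m − M − A)/5 + 1 = 2.2200
d = 10^2.2200 = 166.0 pc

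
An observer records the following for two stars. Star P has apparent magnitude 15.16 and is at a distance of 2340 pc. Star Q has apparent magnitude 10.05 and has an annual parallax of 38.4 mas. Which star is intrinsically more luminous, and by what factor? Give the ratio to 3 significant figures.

Star P: M = m − 5 log₁₀ d + 5 = 15.16 − 5·3.3692 + 5 = 3.314
Star Q: p = 38.4 mas = 0.0384″ → d = 1/p = 26.04 pc
Star Q: M = m − 5 log₁₀ d + 5 = 10.05 − 5·1.4157 + 5 = 7.972
ΔM = M_P − M_Q = 3.314 − (7.972) = -4.658; smaller M is more luminous → Star P.
L ratio = 10^(0.4 |ΔM|) = 10^1.863 = 72.96

Star P is more luminous, by a factor of 73.0.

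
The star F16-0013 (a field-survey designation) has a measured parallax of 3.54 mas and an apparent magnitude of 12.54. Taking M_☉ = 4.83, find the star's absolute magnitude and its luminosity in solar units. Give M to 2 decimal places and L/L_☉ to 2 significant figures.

d = 1/p = 1000/3.54 mas = 282.5 pc
M = m − 5 log₁₀ d + 5 = 12.54 − 5·2.4510 + 5 = 5.285
M − M_☉ = 5.285 − 4.83 = 0.455
L/L_☉ = 10^(−0.4 × 0.455) = 0.6576

M ≈ 5.29; L/L_☉ ≈ 0.66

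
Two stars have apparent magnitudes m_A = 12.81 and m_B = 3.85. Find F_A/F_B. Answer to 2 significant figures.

Magnitude difference = 8.96
Flux ratio = 10^(−0.4 Δm) = 10^(−0.4 × 8.96) = 10^-3.584 = 2.606×10^-4

F_A/F_B ≈ 2.6×10^-4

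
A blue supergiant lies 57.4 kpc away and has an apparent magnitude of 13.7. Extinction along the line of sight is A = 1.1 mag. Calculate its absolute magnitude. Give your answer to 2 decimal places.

M ≈ -6.19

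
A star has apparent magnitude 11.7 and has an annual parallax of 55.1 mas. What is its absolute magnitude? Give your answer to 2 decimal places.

p = 55.1 mas = 0.0551″ → d = 1/p = 18.15 pc
5 log₁₀(d/10 pc) = 5 log₁₀(18.15) − 5 = 1.294
M = m − 5 log₁₀(d/10) = 11.7 − 1.294 = 10.406

M ≈ 10.41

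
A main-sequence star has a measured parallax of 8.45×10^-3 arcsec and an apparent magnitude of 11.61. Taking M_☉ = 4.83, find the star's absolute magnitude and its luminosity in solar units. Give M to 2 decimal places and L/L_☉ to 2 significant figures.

M ≈ 6.24; L/L_☉ ≈ 0.27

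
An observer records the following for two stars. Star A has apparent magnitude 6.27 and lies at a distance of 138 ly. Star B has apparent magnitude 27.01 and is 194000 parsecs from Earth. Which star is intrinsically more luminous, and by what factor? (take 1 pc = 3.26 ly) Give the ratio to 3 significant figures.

Star A: d = 138 ly / 3.26 = 42.33 pc
Star A: M = m − 5 log₁₀ d + 5 = 6.27 − 5·1.6267 + 5 = 3.137
Star B: M = m − 5 log₁₀ d + 5 = 27.01 − 5·5.2878 + 5 = 5.571
ΔM = M_A − M_B = 3.137 − (5.571) = -2.434; smaller M is more luminous → Star A.
L ratio = 10^(0.4 |ΔM|) = 10^0.974 = 9.413

Star A is more luminous, by a factor of 9.41.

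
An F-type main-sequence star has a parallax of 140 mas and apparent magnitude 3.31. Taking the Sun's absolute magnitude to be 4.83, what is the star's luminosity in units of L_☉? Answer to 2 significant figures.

d = 1/p = 1000/140 mas = 7.143 pc
M = m − 5 log₁₀ d + 5 = 3.31 − 5·0.8539 + 5 = 4.041
M − M_☉ = 4.041 − 4.83 = -0.789
L/L_☉ = 10^(−0.4 × -0.789) = 2.069

L/L_☉ ≈ 2.1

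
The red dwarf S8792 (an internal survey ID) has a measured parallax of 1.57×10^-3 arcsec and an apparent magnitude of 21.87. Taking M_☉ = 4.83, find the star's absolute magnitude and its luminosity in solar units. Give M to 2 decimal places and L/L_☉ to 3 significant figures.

M ≈ 12.85; L/L_☉ ≈ 6.20×10^-4

d = 1/p = 1/1.57×10^-3″ = 636.9 pc
M = m − 5 log₁₀ d + 5 = 21.87 − 5·2.8041 + 5 = 12.849
M − M_☉ = 12.849 − 4.83 = 8.019
L/L_☉ = 10^(−0.4 × 8.019) = 6.197×10^-4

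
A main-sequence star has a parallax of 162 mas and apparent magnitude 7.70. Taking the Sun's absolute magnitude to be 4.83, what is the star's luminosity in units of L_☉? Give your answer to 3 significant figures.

d = 1/p = 1000/162 mas = 6.173 pc
M = m − 5 log₁₀ d + 5 = 7.70 − 5·0.7905 + 5 = 8.748
M − M_☉ = 8.748 − 4.83 = 3.918
L/L_☉ = 10^(−0.4 × 3.918) = 0.02710

L/L_☉ ≈ 0.0271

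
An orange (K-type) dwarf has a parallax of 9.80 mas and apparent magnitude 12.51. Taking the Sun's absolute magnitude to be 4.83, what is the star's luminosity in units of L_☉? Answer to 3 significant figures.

L/L_☉ ≈ 0.0882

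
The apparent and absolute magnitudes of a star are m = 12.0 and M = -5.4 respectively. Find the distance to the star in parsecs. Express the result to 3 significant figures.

d ≈ 30200 pc

μ = m − M = 17.400
m − M = 5 log₁₀ d − 5
log₁₀ d = (m − M)/5 + 1 = 4.4800
d = 10^4.4800 = 30200 pc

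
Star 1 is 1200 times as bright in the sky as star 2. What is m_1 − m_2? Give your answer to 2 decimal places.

m_1 − m_2 ≈ -7.70

Pogson: Δm = −2.5 log₁₀(ratio) = −2.5 log₁₀(1200) = −2.5 × 3.0792 = -7.698
Star 1 is brighter, so it has the smaller magnitude: the difference is negative.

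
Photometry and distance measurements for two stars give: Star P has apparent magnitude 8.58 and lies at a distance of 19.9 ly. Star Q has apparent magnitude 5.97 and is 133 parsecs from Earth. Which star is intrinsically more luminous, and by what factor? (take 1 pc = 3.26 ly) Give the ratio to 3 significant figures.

Star Q is more luminous, by a factor of 5250.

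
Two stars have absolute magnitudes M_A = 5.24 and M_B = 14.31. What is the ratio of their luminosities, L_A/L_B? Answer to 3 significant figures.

L_A/L_B ≈ 4250

ΔM = M_A − M_B = -9.07
L_A/L_B = 10^(−0.4 ΔM) = 10^3.628 = 4246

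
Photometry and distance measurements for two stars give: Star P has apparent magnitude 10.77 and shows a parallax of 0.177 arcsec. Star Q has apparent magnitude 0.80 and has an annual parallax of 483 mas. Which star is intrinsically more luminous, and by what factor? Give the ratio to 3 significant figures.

Star Q is more luminous, by a factor of 1310.

Star P: d = 1/p = 1/0.177″ = 5.650 pc
Star P: M = m − 5 log₁₀ d + 5 = 10.77 − 5·0.7520 + 5 = 12.010
Star Q: p = 483 mas = 0.483″ → d = 1/p = 2.070 pc
Star Q: M = m − 5 log₁₀ d + 5 = 0.80 − 5·0.3161 + 5 = 4.220
ΔM = M_P − M_Q = 12.010 − (4.220) = 7.790; smaller M is more luminous → Star Q.
L ratio = 10^(0.4 |ΔM|) = 10^3.116 = 1306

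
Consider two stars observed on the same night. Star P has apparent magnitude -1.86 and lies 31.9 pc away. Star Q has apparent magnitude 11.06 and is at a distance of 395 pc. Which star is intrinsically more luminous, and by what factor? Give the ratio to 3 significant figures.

Star P: M = m − 5 log₁₀ d + 5 = -1.86 − 5·1.5038 + 5 = -4.379
Star Q: M = m − 5 log₁₀ d + 5 = 11.06 − 5·2.5966 + 5 = 3.077
ΔM = M_P − M_Q = -4.379 − (3.077) = -7.456; smaller M is more luminous → Star P.
L ratio = 10^(0.4 |ΔM|) = 10^2.982 = 960.3

Star P is more luminous, by a factor of 960.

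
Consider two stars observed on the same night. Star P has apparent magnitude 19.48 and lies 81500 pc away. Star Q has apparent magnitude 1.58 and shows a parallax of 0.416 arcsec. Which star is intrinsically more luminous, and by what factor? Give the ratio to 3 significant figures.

Star P is more luminous, by a factor of 79.5.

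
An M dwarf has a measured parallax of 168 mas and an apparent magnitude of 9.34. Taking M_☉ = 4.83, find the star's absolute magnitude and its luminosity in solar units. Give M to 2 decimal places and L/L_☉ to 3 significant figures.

d = 1/p = 1000/168 mas = 5.952 pc
M = m − 5 log₁₀ d + 5 = 9.34 − 5·0.7747 + 5 = 10.467
M − M_☉ = 10.467 − 4.83 = 5.637
L/L_☉ = 10^(−0.4 × 5.637) = 5.564×10^-3

M ≈ 10.47; L/L_☉ ≈ 5.56×10^-3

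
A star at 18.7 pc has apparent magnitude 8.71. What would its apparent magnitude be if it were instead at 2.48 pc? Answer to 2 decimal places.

Flux ∝ 1/d², so Δm = 5 log₁₀(d₂/d₁) = 5 log₁₀(2.48/18.7) = -4.387
m₂ = m₁ + Δm = 8.71 + (-4.387) = 4.323

m ≈ 4.32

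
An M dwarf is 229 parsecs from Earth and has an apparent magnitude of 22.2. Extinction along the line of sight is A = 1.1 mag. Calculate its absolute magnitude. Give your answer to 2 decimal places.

M ≈ 14.30

5 log₁₀(d/10 pc) = 5 log₁₀(229.0) − 5 = 6.799
M = m − 5 log₁₀(d/10) − A = 22.2 − 6.799 − 1.1 = 14.301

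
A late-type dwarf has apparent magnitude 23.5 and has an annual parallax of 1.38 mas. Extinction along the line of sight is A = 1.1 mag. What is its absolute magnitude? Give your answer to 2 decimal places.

p = 1.38 mas = 1.38×10^-3″ → d = 1/p = 724.6 pc
5 log₁₀(d/10 pc) = 5 log₁₀(724.6) − 5 = 9.301
M = m − 5 log₁₀(d/10) − A = 23.5 − 9.301 − 1.1 = 13.099

M ≈ 13.10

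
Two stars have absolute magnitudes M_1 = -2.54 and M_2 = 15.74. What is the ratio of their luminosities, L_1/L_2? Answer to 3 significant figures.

L_1/L_2 ≈ 2.05×10^7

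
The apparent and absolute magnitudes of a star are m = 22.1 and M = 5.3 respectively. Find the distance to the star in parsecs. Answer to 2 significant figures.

d ≈ 23000 pc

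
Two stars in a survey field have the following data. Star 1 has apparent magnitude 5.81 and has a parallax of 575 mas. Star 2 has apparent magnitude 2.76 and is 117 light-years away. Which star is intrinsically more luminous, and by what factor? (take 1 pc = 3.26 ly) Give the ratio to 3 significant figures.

Star 1: p = 575 mas = 0.575″ → d = 1/p = 1.739 pc
Star 1: M = m − 5 log₁₀ d + 5 = 5.81 − 5·0.2403 + 5 = 9.608
Star 2: d = 117 ly / 3.26 = 35.89 pc
Star 2: M = m − 5 log₁₀ d + 5 = 2.76 − 5·1.5550 + 5 = -0.015
ΔM = M_1 − M_2 = 9.608 − (-0.015) = 9.623; smaller M is more luminous → Star 2.
L ratio = 10^(0.4 |ΔM|) = 10^3.849 = 7068

Star 2 is more luminous, by a factor of 7070.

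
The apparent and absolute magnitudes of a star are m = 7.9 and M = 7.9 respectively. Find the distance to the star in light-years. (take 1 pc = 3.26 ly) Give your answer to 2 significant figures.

Distance modulus: m − M = 7.9 − (7.9) = 0.000
m − M = 5 log₁₀ d − 5
log₁₀ d = (m − M)/5 + 1 = 1.0000
d = 10^1.0000 = 10.00 pc
= 32.60 ly

d ≈ 33 ly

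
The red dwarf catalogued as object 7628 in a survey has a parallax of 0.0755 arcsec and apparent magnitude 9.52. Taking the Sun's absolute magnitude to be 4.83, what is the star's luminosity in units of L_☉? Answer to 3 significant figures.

L/L_☉ ≈ 0.0233

d = 1/p = 1/0.0755″ = 13.25 pc
M = m − 5 log₁₀ d + 5 = 9.52 − 5·1.1221 + 5 = 8.910
M − M_☉ = 8.910 − 4.83 = 4.080
L/L_☉ = 10^(−0.4 × 4.080) = 0.02334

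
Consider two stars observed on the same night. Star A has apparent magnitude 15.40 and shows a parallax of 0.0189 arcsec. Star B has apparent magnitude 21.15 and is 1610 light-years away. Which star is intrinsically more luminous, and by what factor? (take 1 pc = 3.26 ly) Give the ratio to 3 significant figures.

Star A is more luminous, by a factor of 2.29.

Star A: d = 1/p = 1/0.0189″ = 52.91 pc
Star A: M = m − 5 log₁₀ d + 5 = 15.40 − 5·1.7235 + 5 = 11.782
Star B: d = 1610 ly / 3.26 = 493.9 pc
Star B: M = m − 5 log₁₀ d + 5 = 21.15 − 5·2.6936 + 5 = 12.682
ΔM = M_A − M_B = 11.782 − (12.682) = -0.900; smaller M is more luminous → Star A.
L ratio = 10^(0.4 |ΔM|) = 10^0.360 = 2.290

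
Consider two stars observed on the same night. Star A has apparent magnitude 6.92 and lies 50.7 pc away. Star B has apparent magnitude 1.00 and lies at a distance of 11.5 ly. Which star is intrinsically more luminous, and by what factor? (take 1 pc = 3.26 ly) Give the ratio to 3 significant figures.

Star A: M = m − 5 log₁₀ d + 5 = 6.92 − 5·1.7050 + 5 = 3.395
Star B: d = 11.5 ly / 3.26 = 3.528 pc
Star B: M = m − 5 log₁₀ d + 5 = 1.00 − 5·0.5475 + 5 = 3.263
ΔM = M_A − M_B = 3.395 − (3.263) = 0.132; smaller M is more luminous → Star B.
L ratio = 10^(0.4 |ΔM|) = 10^0.053 = 1.130

Star B is more luminous, by a factor of 1.13.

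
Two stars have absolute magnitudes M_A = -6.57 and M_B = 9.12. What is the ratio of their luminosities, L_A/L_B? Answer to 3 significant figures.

L_A/L_B ≈ 1.89×10^6

ΔM = M_A − M_B = -15.69
L_A/L_B = 10^(−0.4 ΔM) = 10^6.276 = 1.888×10^6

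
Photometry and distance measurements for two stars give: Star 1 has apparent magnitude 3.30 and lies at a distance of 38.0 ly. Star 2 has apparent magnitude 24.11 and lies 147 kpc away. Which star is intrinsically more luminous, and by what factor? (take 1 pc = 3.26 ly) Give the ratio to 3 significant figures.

Star 1: d = 38.0 ly / 3.26 = 11.66 pc
Star 1: M = m − 5 log₁₀ d + 5 = 3.30 − 5·1.0666 + 5 = 2.967
Star 2: d = 147 kpc = 147000 pc
Star 2: M = m − 5 log₁₀ d + 5 = 24.11 − 5·5.1673 + 5 = 3.273
ΔM = M_1 − M_2 = 2.967 − (3.273) = -0.306; smaller M is more luminous → Star 1.
L ratio = 10^(0.4 |ΔM|) = 10^0.122 = 1.326

Star 1 is more luminous, by a factor of 1.33.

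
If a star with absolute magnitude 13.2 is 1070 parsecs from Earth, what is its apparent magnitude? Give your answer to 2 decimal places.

m ≈ 23.35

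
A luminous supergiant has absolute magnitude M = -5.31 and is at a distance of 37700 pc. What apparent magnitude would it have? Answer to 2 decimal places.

m = M + 5 log₁₀ d − 5 = -5.31 + 5·4.5763 − 5 = 12.572

m ≈ 12.57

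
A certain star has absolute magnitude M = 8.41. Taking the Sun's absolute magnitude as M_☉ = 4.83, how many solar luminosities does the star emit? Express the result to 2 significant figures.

L/L_☉ ≈ 0.037

M − M_☉ = 8.41 − 4.83 = 3.580
L/L_☉ = 10^(−0.4 (M − M_☉)) = 10^-1.432 = 0.03698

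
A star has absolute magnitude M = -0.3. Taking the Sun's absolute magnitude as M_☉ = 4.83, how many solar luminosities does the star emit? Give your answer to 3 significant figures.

M − M_☉ = -0.3 − 4.83 = -5.130
L/L_☉ = 10^(−0.4 (M − M_☉)) = 10^2.052 = 112.7

L/L_☉ ≈ 113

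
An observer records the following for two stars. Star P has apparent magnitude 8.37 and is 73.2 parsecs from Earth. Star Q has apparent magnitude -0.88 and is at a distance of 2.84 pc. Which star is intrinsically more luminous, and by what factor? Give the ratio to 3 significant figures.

Star P: M = m − 5 log₁₀ d + 5 = 8.37 − 5·1.8645 + 5 = 4.047
Star Q: M = m − 5 log₁₀ d + 5 = -0.88 − 5·0.4533 + 5 = 1.853
ΔM = M_P − M_Q = 4.047 − (1.853) = 2.194; smaller M is more luminous → Star Q.
L ratio = 10^(0.4 |ΔM|) = 10^0.878 = 7.544

Star Q is more luminous, by a factor of 7.54.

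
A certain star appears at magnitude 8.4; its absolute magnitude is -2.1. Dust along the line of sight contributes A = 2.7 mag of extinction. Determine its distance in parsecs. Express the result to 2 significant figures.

d ≈ 360 pc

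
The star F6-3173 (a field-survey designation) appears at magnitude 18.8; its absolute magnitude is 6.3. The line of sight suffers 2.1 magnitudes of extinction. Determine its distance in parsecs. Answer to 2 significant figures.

m − M = 5 log₁₀(d/10 pc) + A  ⇒  18.8 − (6.3) − 2.1 = 5 log₁₀(d/10)
10.400 = 5 log₁₀(d/10)
log₁₀ d = (m − M − A)/5 + 1 = 3.0800
d = 10^3.0800 = 1202 pc

d ≈ 1200 pc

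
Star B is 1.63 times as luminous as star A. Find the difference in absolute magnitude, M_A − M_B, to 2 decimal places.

M_A − M_B ≈ 0.53

Pogson: ΔM = −2.5 log₁₀(ratio) = −2.5 log₁₀(1.63) = −2.5 × 0.2122 = -0.530
Star B is brighter so has the smaller magnitude: M_A − M_B is positive.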